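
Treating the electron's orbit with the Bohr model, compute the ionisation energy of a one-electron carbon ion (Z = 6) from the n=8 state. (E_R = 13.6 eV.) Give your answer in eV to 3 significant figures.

E_n = −E_R·Z²/n² = −13.6 × 6²/8² eV = -7.65 eV
Ionisation energy = −E_n = 7.65 eV

7.65 eV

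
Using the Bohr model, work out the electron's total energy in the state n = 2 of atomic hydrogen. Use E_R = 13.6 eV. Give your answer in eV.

-3.40 eV

E_n = −E_R·Z²/n² = −13.6 × 1²/2² = -3.40 eV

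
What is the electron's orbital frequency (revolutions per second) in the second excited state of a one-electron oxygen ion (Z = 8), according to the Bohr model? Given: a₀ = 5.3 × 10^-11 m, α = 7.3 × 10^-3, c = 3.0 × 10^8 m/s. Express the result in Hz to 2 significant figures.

1.6 × 10^16 Hz

r = n²a₀/Z = 6.0 × 10^-11 m, v = Zαc/n = 5.8 × 10^6 m/s
f = v/(2πr) = 1.6 × 10^16 Hz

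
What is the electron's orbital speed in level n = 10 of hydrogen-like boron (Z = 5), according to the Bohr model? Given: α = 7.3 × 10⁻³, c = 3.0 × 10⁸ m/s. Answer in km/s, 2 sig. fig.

v_n = Zαc/n = 5 × 0.0073 × 3.0 × 10⁸ / 10
    = 1100 km/s

1100 km/s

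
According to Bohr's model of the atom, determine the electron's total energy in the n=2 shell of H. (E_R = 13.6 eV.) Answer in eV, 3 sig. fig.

E_n = −E_R·Z²/n² = −13.6 × 1²/2² = -3.40 eV

-3.40 eV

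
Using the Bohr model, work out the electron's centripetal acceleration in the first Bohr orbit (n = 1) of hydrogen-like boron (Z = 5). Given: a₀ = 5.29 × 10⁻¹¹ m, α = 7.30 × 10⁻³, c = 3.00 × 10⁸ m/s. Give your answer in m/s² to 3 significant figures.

1.13 × 10²⁵ m/s²

r = n²a₀/Z = 1.06 × 10⁻¹¹ m, v = Zαc/n = 1.09 × 10⁷ m/s
a = v²/r = (1.09 × 10⁷)² / 1.06 × 10⁻¹¹ = 1.13 × 10²⁵ m/s²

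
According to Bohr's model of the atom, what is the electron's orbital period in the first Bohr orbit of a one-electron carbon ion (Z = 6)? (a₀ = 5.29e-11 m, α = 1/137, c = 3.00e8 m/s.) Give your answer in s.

4.22e-18 s

r = n²a₀/Z = 1²·5.29e-11/6 = 8.82e-12 m
v = Zαc/n = 6·0.00730·3.00e8/1 = 1.31e7 m/s
T = 2πr/v = 4.22e-18 s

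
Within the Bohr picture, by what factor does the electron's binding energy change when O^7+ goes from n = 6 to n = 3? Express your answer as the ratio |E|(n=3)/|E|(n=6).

4

|E| ∝ Z^2 · n^-2; with Z fixed, |E| ∝ n^-2.
|E|(n=3)/|E|(n=6) = (3/6)^-2 = 4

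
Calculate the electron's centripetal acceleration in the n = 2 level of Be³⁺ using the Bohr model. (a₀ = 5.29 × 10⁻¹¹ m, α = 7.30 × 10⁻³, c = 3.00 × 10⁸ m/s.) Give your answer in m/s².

3.63 × 10²³ m/s²

r = n²a₀/Z = 5.29 × 10⁻¹¹ m, v = Zαc/n = 4.38 × 10⁶ m/s
a = v²/r = (4.38 × 10⁶)² / 5.29 × 10⁻¹¹ = 3.63 × 10²³ m/s²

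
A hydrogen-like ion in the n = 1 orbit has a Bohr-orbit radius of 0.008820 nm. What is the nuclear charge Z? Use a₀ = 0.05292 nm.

6

r_n = n²a₀/Z ⇒ Z = n²a₀/r = 1² × 0.05292 / 0.008820 ≈ 6.00
Z = 6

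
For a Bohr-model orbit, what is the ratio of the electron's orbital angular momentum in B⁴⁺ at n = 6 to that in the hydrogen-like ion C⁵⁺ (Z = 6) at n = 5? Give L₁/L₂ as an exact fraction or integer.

L = nℏ is independent of Z.
L₁/L₂ = n₁/n₂ = 6/5 = 6/5

6/5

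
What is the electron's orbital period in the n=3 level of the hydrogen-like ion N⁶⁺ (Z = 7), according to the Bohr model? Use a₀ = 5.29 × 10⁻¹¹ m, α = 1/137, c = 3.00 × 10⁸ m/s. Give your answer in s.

8.36 × 10⁻¹⁷ s

r = n²a₀/Z = 3²·5.29 × 10⁻¹¹/7 = 6.80 × 10⁻¹¹ m
v = Zαc/n = 7·0.00730·3.00 × 10⁸/3 = 5.11 × 10⁶ m/s
T = 2πr/v = 8.36 × 10⁻¹⁷ s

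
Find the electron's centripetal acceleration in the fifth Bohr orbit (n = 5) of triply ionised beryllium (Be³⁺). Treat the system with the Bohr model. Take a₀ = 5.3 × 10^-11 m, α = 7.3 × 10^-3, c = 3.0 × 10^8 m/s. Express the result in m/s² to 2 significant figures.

r = n²a₀/Z = 3.3 × 10^-10 m, v = Zαc/n = 1.8 × 10^6 m/s
a = v²/r = (1.8 × 10^6)² / 3.3 × 10^-10 = 9.3 × 10^21 m/s²

9.3 × 10^21 m/s²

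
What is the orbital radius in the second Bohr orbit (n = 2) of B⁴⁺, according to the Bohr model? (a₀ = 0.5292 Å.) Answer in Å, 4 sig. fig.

r_n = n²a₀/Z = 2² × 0.5292 / 5
    = 4 × 0.5292 / 5 = 0.4234 Å

0.4234 Å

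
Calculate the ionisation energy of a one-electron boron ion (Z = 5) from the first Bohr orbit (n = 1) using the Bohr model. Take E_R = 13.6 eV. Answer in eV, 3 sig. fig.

340 eV

E_n = −E_R·Z²/n² = −13.6 × 5²/1² eV = -340 eV
Ionisation energy = −E_n = 340 eV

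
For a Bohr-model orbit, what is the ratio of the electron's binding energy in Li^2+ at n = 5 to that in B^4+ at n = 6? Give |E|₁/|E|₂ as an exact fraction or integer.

324/625

|E| ∝ Z^2 · n^-2
|E|₁/|E|₂ = (3/5)^2 · (5/6)^-2 = 324/625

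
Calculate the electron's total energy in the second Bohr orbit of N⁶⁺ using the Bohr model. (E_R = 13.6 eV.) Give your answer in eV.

-167 eV

E_n = −E_R·Z²/n² = −13.6 × 7²/2² = -167 eV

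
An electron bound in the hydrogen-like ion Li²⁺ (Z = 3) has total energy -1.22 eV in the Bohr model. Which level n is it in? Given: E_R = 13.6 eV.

E_n = −E_R Z²/n² ⇒ n² = E_R Z²/(−E_n) = 13.6 × 3² / 1.22 ≈ 100.33
n = 10

10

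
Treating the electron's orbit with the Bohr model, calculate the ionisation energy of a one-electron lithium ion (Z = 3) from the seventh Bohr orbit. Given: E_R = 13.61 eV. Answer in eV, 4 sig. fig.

E_n = −E_R·Z²/n² = −13.61 × 3²/7² eV = -2.500 eV
Ionisation energy = −E_n = 2.500 eV

2.500 eV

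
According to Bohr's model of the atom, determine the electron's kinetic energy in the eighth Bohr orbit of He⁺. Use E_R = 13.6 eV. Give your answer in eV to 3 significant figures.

0.850 eV

For a Coulomb orbit the virial theorem gives K = −E_n.
E_n = −E_R·Z²/n², so K = E_R·Z²/n² = 13.6 × 2²/8² = 0.850 eV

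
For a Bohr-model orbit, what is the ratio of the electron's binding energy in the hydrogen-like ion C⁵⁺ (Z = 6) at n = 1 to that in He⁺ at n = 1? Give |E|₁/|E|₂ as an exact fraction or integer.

9

|E| ∝ Z^2 · n^-2
|E|₁/|E|₂ = (6/2)^2 · (1/1)^-2 = 9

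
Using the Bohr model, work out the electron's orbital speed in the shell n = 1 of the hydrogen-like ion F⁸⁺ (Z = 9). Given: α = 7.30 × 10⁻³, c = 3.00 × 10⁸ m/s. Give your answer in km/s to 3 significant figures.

1.97 × 10⁴ km/s

v_n = Zαc/n = 9 × 0.00730 × 3.00 × 10⁸ / 1
    = 1.97 × 10⁴ km/s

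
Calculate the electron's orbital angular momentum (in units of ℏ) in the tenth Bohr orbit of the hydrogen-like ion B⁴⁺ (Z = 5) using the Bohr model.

L_n = nℏ, so L/ℏ = n = 10.

10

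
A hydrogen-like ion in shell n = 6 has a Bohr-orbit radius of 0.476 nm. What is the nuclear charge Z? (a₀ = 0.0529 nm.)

4

r_n = n²a₀/Z ⇒ Z = n²a₀/r = 6² × 0.0529 / 0.476 ≈ 4.00
Z = 4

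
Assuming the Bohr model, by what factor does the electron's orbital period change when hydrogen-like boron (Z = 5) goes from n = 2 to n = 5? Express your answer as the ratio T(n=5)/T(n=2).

T ∝ Z^-2 · n^3; with Z fixed, T ∝ n^3.
T(n=5)/T(n=2) = (5/2)^3 = 125/8

125/8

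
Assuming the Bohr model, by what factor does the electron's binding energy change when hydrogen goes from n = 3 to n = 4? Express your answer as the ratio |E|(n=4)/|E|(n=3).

|E| ∝ Z^2 · n^-2; with Z fixed, |E| ∝ n^-2.
|E|(n=4)/|E|(n=3) = (4/3)^-2 = 9/16

9/16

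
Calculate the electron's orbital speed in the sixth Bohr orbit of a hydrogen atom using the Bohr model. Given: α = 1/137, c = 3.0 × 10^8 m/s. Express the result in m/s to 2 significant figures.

3.6 × 10^5 m/s

v_n = Zαc/n = 1 × 0.0073 × 3.0 × 10^8 / 6
    = 3.6 × 10^5 m/s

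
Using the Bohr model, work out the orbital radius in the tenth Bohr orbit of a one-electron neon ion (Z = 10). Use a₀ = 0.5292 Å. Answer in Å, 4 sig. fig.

r_n = n²a₀/Z = 10² × 0.5292 / 10
    = 100 × 0.5292 / 10 = 5.292 Å

5.292 Å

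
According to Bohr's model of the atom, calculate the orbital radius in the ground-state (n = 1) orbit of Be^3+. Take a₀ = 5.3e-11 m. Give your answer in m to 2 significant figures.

r_n = n²a₀/Z = 1² × 5.3e-11 / 4
    = 1 × 5.3e-11 / 4 = 1.3e-11 m

1.3e-11 m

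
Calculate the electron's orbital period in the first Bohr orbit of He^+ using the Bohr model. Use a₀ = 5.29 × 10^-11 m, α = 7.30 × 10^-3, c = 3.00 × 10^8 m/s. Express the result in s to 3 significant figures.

r = n²a₀/Z = 1²·5.29 × 10^-11/2 = 2.65 × 10^-11 m
v = Zαc/n = 2·0.00730·3.00 × 10^8/1 = 4.38 × 10^6 m/s
T = 2πr/v = 3.79 × 10^-17 s

3.79 × 10^-17 s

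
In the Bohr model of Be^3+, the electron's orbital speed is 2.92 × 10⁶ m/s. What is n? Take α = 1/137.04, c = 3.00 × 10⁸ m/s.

v_n = Zαc/n ⇒ n = Zαc/v = 4 × 0.00730 × 3.00 × 10⁸ / 2.92 × 10⁶ ≈ 3.00
n = 3

3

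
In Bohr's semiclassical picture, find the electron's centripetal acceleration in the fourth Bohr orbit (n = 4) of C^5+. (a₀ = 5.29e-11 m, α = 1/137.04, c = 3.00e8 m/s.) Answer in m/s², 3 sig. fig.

7.64e22 m/s²

r = n²a₀/Z = 1.41e-10 m, v = Zαc/n = 3.28e6 m/s
a = v²/r = (3.28e6)² / 1.41e-10 = 7.64e22 m/s²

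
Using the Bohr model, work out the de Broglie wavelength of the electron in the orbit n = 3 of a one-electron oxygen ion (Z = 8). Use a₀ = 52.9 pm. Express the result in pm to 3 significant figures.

125 pm

The Bohr quantisation condition is nλ = 2πr_n.
r_n = n²a₀/Z = 59.5 pm
λ = 2πr_n/n = 2π·59.5/3 = 125 pm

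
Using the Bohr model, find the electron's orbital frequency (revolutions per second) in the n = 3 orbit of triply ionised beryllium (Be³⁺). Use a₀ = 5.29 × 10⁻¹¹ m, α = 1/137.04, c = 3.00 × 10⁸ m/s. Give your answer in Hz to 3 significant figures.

3.90 × 10¹⁵ Hz

r = n²a₀/Z = 1.19 × 10⁻¹⁰ m, v = Zαc/n = 2.92 × 10⁶ m/s
f = v/(2πr) = 3.90 × 10¹⁵ Hz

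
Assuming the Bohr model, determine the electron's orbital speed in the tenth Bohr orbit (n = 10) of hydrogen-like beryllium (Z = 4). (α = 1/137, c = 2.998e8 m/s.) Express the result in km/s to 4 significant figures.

v_n = Zαc/n = 4 × 0.007299 × 2.998e8 / 10
    = 875.3 km/s

875.3 km/s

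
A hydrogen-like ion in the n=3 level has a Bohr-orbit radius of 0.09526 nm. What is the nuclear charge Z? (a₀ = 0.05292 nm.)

5

r_n = n²a₀/Z ⇒ Z = n²a₀/r = 3² × 0.05292 / 0.09526 ≈ 5.00
Z = 5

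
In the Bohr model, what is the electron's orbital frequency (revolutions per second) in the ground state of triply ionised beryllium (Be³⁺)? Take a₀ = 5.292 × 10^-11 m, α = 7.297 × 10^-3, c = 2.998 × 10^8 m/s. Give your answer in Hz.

1.053 × 10^17 Hz

r = n²a₀/Z = 1.323 × 10^-11 m, v = Zαc/n = 8.751 × 10^6 m/s
f = v/(2πr) = 1.053 × 10^17 Hz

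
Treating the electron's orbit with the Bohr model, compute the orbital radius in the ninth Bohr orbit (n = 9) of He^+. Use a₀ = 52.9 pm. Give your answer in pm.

r_n = n²a₀/Z = 9² × 52.9 / 2
    = 81 × 52.9 / 2 = 2140 pm

2140 pm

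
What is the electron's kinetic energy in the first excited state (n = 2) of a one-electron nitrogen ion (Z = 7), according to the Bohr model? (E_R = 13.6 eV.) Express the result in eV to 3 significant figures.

For a Coulomb orbit the virial theorem gives K = −E_n.
E_n = −E_R·Z²/n², so K = E_R·Z²/n² = 13.6 × 7²/2² = 167 eV

167 eV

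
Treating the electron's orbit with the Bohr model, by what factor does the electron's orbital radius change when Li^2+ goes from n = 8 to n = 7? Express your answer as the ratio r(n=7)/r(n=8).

r ∝ Z^-1 · n^2; with Z fixed, r ∝ n^2.
r(n=7)/r(n=8) = (7/8)^2 = 49/64

49/64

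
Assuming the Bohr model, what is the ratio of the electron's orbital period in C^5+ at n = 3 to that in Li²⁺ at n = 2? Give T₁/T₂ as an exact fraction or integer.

27/32

T ∝ Z^-2 · n^3
T₁/T₂ = (6/3)^-2 · (3/2)^3 = 27/32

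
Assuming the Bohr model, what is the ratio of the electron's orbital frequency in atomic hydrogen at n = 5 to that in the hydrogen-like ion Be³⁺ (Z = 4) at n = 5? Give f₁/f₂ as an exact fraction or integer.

f ∝ Z^2 · n^-3
f₁/f₂ = (1/4)^2 · (5/5)^-3 = 1/16

1/16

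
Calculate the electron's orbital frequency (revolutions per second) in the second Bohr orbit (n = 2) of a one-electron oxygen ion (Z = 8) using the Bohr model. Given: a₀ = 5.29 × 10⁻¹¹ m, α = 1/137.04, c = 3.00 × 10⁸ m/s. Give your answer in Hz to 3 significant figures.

5.27 × 10¹⁶ Hz

r = n²a₀/Z = 2.65 × 10⁻¹¹ m, v = Zαc/n = 8.76 × 10⁶ m/s
f = v/(2πr) = 5.27 × 10¹⁶ Hz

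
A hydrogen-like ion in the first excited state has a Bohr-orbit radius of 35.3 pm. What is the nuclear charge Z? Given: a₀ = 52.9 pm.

r_n = n²a₀/Z ⇒ Z = n²a₀/r = 2² × 52.9 / 35.3 ≈ 5.99
Z = 6

6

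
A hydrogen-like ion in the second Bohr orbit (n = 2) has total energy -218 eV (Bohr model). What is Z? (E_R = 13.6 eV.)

E_n = −E_R Z²/n² ⇒ Z² = −E_n n²/E_R = 218 × 2² / 13.6 ≈ 64.12
Z = 8

8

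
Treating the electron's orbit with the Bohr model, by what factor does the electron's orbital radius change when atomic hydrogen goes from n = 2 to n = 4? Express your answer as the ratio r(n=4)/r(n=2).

4

r ∝ Z^-1 · n^2; with Z fixed, r ∝ n^2.
r(n=4)/r(n=2) = (4/2)^2 = 4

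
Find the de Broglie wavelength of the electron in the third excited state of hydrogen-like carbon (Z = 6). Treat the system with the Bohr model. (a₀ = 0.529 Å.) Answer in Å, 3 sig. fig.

2.22 Å

The Bohr quantisation condition is nλ = 2πr_n.
r_n = n²a₀/Z = 1.41 Å
λ = 2πr_n/n = 2π·1.41/4 = 2.22 Å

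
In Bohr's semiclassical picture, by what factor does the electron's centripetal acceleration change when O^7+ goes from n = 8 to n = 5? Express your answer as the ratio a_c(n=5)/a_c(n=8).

a_c ∝ Z^3 · n^-4; with Z fixed, a_c ∝ n^-4.
a_c(n=5)/a_c(n=8) = (5/8)^-4 = 4096/625

4096/625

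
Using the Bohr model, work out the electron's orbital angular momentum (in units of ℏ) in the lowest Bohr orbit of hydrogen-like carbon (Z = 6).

1

L_n = nℏ, so L/ℏ = n = 1.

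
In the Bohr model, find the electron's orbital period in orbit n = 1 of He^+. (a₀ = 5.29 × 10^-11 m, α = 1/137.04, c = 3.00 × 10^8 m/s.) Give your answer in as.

r = n²a₀/Z = 1²·5.29 × 10^-11/2 = 2.65 × 10^-11 m
v = Zαc/n = 2·0.00730·3.00 × 10^8/1 = 4.38 × 10^6 m/s
T = 2πr/v = 3.80 × 10^-17 s = 38.0 as

38.0 as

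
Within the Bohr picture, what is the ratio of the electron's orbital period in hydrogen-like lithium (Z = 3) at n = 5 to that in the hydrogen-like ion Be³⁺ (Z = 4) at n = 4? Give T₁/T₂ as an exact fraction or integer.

T ∝ Z^-2 · n^3
T₁/T₂ = (3/4)^-2 · (5/4)^3 = 125/36

125/36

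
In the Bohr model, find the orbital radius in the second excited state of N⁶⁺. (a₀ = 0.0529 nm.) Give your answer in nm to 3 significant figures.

0.0680 nm

r_n = n²a₀/Z = 3² × 0.0529 / 7
    = 9 × 0.0529 / 7 = 0.0680 nm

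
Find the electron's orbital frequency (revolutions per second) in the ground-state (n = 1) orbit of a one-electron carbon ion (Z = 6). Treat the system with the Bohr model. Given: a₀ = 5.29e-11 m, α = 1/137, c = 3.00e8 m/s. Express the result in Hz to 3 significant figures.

2.37e17 Hz

r = n²a₀/Z = 8.82e-12 m, v = Zαc/n = 1.31e7 m/s
f = v/(2πr) = 2.37e17 Hz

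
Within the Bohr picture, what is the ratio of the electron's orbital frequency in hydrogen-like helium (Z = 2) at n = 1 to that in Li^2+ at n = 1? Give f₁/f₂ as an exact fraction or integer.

4/9

f ∝ Z^2 · n^-3
f₁/f₂ = (2/3)^2 · (1/1)^-3 = 4/9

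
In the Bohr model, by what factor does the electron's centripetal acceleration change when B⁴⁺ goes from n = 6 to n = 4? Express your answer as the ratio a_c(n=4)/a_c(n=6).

81/16

a_c ∝ Z^3 · n^-4; with Z fixed, a_c ∝ n^-4.
a_c(n=4)/a_c(n=6) = (4/6)^-4 = 81/16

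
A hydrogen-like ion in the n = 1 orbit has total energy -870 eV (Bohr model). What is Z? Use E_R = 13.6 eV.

E_n = −E_R Z²/n² ⇒ Z² = −E_n n²/E_R = 870 × 1² / 13.6 ≈ 63.97
Z = 8

8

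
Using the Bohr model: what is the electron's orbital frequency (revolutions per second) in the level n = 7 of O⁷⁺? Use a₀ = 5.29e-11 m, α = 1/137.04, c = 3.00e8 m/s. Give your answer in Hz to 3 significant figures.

1.23e15 Hz

r = n²a₀/Z = 3.24e-10 m, v = Zαc/n = 2.50e6 m/s
f = v/(2πr) = 1.23e15 Hz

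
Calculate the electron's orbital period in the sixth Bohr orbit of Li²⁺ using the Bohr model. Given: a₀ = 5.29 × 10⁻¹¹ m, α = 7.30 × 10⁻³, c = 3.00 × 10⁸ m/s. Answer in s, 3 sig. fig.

r = n²a₀/Z = 6²·5.29 × 10⁻¹¹/3 = 6.35 × 10⁻¹⁰ m
v = Zαc/n = 3·0.00730·3.00 × 10⁸/6 = 1.09 × 10⁶ m/s
T = 2πr/v = 3.64 × 10⁻¹⁵ s

3.64 × 10⁻¹⁵ s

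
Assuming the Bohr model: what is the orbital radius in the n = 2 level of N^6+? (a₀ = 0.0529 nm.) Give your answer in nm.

r_n = n²a₀/Z = 2² × 0.0529 / 7
    = 4 × 0.0529 / 7 = 0.0302 nm

0.0302 nm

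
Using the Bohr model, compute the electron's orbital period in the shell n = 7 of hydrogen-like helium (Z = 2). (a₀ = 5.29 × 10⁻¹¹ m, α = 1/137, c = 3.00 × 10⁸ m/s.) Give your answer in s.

1.30 × 10⁻¹⁴ s

r = n²a₀/Z = 7²·5.29 × 10⁻¹¹/2 = 1.30 × 10⁻⁹ m
v = Zαc/n = 2·0.00730·3.00 × 10⁸/7 = 6.26 × 10⁵ m/s
T = 2πr/v = 1.30 × 10⁻¹⁴ s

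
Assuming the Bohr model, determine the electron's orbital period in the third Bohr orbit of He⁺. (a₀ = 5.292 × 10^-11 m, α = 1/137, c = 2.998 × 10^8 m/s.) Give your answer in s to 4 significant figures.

1.026 × 10^-15 s

r = n²a₀/Z = 3²·5.292 × 10^-11/2 = 2.381 × 10^-10 m
v = Zαc/n = 2·0.007299·2.998 × 10^8/3 = 1.459 × 10^6 m/s
T = 2πr/v = 1.026 × 10^-15 s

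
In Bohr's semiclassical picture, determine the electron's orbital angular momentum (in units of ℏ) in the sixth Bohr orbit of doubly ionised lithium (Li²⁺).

6

L_n = nℏ, so L/ℏ = n = 6.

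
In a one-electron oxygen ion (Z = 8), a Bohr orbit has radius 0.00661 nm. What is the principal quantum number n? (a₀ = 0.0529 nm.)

r_n = n²a₀/Z ⇒ n² = rZ/a₀ = 0.00661 × 8 / 0.0529 ≈ 1.00
n = 1

1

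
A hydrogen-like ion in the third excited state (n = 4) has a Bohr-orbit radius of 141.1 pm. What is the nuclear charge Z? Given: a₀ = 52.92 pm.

r_n = n²a₀/Z ⇒ Z = n²a₀/r = 4² × 52.92 / 141.1 ≈ 6.00
Z = 6

6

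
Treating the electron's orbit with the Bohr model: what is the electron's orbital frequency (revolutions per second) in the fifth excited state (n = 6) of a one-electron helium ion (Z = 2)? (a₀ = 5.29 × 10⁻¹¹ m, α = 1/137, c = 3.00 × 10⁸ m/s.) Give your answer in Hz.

1.22 × 10¹⁴ Hz

r = n²a₀/Z = 9.52 × 10⁻¹⁰ m, v = Zαc/n = 7.30 × 10⁵ m/s
f = v/(2πr) = 1.22 × 10¹⁴ Hz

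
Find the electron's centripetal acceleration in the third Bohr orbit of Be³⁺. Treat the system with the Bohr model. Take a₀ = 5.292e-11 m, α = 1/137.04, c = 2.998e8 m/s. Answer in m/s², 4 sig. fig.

7.146e22 m/s²

r = n²a₀/Z = 1.191e-10 m, v = Zαc/n = 2.917e6 m/s
a = v²/r = (2.917e6)² / 1.191e-10 = 7.146e22 m/s²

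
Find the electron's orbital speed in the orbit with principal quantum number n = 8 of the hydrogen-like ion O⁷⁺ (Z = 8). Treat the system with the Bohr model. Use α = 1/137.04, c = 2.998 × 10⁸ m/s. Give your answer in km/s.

v_n = Zαc/n = 8 × 0.007297 × 2.998 × 10⁸ / 8
    = 2188 km/s

2188 km/s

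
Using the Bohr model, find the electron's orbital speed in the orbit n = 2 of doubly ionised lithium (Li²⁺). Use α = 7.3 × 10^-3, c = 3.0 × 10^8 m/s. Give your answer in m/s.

v_n = Zαc/n = 3 × 0.0073 × 3.0 × 10^8 / 2
    = 3.3 × 10^6 m/s

3.3 × 10^6 m/s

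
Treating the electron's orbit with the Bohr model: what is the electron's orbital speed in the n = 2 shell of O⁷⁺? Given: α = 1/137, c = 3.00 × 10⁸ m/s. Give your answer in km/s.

v_n = Zαc/n = 8 × 0.00730 × 3.00 × 10⁸ / 2
    = 8760 km/s

8760 km/s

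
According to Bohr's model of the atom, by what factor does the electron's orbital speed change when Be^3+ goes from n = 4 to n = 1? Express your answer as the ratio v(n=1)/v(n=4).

v ∝ Z^1 · n^-1; with Z fixed, v ∝ n^-1.
v(n=1)/v(n=4) = (1/4)^-1 = 4

4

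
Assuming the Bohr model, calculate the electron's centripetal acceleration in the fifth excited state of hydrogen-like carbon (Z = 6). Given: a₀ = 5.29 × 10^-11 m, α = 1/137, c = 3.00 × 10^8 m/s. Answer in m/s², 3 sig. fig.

r = n²a₀/Z = 3.17 × 10^-10 m, v = Zαc/n = 2.19 × 10^6 m/s
a = v²/r = (2.19 × 10^6)² / 3.17 × 10^-10 = 1.51 × 10^22 m/s²

1.51 × 10^22 m/s²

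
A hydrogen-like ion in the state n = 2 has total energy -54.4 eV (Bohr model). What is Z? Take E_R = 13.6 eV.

4

E_n = −E_R Z²/n² ⇒ Z² = −E_n n²/E_R = 54.4 × 2² / 13.6 ≈ 16.00
Z = 4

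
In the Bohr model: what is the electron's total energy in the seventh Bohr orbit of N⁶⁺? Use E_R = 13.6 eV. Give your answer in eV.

-13.6 eV

E_n = −E_R·Z²/n² = −13.6 × 7²/7² = -13.6 eV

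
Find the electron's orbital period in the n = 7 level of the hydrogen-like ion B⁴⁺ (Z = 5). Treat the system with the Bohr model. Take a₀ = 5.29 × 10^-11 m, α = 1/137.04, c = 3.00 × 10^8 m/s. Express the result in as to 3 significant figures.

r = n²a₀/Z = 7²·5.29 × 10^-11/5 = 5.18 × 10^-10 m
v = Zαc/n = 5·0.00730·3.00 × 10^8/7 = 1.56 × 10^6 m/s
T = 2πr/v = 2.08 × 10^-15 s = 2080 as

2080 as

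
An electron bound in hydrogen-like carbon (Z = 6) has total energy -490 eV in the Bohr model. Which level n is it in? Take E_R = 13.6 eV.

E_n = −E_R Z²/n² ⇒ n² = E_R Z²/(−E_n) = 13.6 × 6² / 490 ≈ 1.00
n = 1

1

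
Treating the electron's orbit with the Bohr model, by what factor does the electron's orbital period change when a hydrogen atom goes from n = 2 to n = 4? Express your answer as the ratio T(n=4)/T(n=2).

8

T ∝ Z^-2 · n^3; with Z fixed, T ∝ n^3.
T(n=4)/T(n=2) = (4/2)^3 = 8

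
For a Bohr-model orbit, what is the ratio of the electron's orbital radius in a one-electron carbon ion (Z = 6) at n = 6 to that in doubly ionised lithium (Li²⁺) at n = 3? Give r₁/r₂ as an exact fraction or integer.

2

r ∝ Z^-1 · n^2
r₁/r₂ = (6/3)^-1 · (6/3)^2 = 2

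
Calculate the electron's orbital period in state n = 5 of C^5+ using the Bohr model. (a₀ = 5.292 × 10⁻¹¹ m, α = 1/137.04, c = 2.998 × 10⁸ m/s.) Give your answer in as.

527.7 as

r = n²a₀/Z = 5²·5.292 × 10⁻¹¹/6 = 2.205 × 10⁻¹⁰ m
v = Zαc/n = 6·0.007297·2.998 × 10⁸/5 = 2.625 × 10⁶ m/s
T = 2πr/v = 5.277 × 10⁻¹⁶ s = 527.7 as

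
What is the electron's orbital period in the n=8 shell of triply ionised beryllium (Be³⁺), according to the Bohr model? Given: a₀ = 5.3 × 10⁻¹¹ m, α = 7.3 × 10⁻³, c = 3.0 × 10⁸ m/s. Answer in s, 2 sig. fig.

r = n²a₀/Z = 8²·5.3 × 10⁻¹¹/4 = 8.5 × 10⁻¹⁰ m
v = Zαc/n = 4·0.0073·3.0 × 10⁸/8 = 1.1 × 10⁶ m/s
T = 2πr/v = 4.9 × 10⁻¹⁵ s

4.9 × 10⁻¹⁵ s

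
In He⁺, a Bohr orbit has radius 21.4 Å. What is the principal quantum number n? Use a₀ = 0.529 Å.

r_n = n²a₀/Z ⇒ n² = rZ/a₀ = 21.4 × 2 / 0.529 ≈ 80.91
n = 9

9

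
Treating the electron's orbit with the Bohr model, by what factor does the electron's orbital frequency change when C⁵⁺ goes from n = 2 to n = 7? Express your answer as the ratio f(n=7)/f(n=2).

8/343

f ∝ Z^2 · n^-3; with Z fixed, f ∝ n^-3.
f(n=7)/f(n=2) = (7/2)^-3 = 8/343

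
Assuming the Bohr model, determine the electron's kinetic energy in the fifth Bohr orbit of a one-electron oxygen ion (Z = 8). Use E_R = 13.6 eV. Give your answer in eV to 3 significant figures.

34.8 eV

For a Coulomb orbit the virial theorem gives K = −E_n.
E_n = −E_R·Z²/n², so K = E_R·Z²/n² = 13.6 × 8²/5² = 34.8 eV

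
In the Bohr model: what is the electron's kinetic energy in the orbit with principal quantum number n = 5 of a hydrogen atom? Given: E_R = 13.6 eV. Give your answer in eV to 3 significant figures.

0.544 eV

For a Coulomb orbit the virial theorem gives K = −E_n.
E_n = −E_R·Z²/n², so K = E_R·Z²/n² = 13.6 × 1²/5² = 0.544 eV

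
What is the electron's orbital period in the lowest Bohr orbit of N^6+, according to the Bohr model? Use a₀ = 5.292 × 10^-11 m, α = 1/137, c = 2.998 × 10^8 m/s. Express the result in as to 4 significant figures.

r = n²a₀/Z = 1²·5.292 × 10^-11/7 = 7.560 × 10^-12 m
v = Zαc/n = 7·0.007299·2.998 × 10^8/1 = 1.532 × 10^7 m/s
T = 2πr/v = 3.101 × 10^-18 s = 3.101 as

3.101 as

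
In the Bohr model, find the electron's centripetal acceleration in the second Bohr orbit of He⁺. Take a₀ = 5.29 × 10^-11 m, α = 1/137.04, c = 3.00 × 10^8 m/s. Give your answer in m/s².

r = n²a₀/Z = 1.06 × 10^-10 m, v = Zαc/n = 2.19 × 10^6 m/s
a = v²/r = (2.19 × 10^6)² / 1.06 × 10^-10 = 4.53 × 10^22 m/s²

4.53 × 10^22 m/s²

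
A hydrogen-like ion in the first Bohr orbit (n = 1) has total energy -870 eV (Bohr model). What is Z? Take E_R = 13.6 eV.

8

E_n = −E_R Z²/n² ⇒ Z² = −E_n n²/E_R = 870 × 1² / 13.6 ≈ 63.97
Z = 8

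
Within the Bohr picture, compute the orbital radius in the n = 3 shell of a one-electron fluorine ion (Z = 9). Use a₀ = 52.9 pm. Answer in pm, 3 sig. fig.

52.9 pm

r_n = n²a₀/Z = 3² × 52.9 / 9
    = 9 × 52.9 / 9 = 52.9 pm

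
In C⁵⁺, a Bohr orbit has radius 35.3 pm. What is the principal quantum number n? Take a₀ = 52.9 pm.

2

r_n = n²a₀/Z ⇒ n² = rZ/a₀ = 35.3 × 6 / 52.9 ≈ 4.00
n = 2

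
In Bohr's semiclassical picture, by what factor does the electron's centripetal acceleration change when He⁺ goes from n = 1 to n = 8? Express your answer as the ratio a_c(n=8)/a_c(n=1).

a_c ∝ Z^3 · n^-4; with Z fixed, a_c ∝ n^-4.
a_c(n=8)/a_c(n=1) = (8/1)^-4 = 1/4096

1/4096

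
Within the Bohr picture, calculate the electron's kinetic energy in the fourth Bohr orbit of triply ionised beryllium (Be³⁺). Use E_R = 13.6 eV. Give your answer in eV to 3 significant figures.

For a Coulomb orbit the virial theorem gives K = −E_n.
E_n = −E_R·Z²/n², so K = E_R·Z²/n² = 13.6 × 4²/4² = 13.6 eV

13.6 eV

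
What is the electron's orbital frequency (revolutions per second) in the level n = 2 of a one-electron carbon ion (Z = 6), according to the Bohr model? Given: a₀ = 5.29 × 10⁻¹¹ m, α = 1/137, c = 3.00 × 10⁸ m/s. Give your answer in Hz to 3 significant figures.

2.96 × 10¹⁶ Hz

r = n²a₀/Z = 3.53 × 10⁻¹¹ m, v = Zαc/n = 6.57 × 10⁶ m/s
f = v/(2πr) = 2.96 × 10¹⁶ Hz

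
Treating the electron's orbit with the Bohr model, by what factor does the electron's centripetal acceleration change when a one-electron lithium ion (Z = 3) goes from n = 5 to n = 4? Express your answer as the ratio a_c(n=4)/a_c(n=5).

625/256

a_c ∝ Z^3 · n^-4; with Z fixed, a_c ∝ n^-4.
a_c(n=4)/a_c(n=5) = (4/5)^-4 = 625/256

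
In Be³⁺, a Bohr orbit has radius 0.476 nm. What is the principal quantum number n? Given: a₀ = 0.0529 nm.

r_n = n²a₀/Z ⇒ n² = rZ/a₀ = 0.476 × 4 / 0.0529 ≈ 35.99
n = 6

6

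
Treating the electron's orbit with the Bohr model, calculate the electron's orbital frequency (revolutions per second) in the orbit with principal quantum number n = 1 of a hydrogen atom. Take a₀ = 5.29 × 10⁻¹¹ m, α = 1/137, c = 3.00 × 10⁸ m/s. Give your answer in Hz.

r = n²a₀/Z = 5.29 × 10⁻¹¹ m, v = Zαc/n = 2.19 × 10⁶ m/s
f = v/(2πr) = 6.59 × 10¹⁵ Hz

6.59 × 10¹⁵ Hz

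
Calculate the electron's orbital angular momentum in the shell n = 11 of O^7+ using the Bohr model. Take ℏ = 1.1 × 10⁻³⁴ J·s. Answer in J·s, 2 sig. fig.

L_n = nℏ = 11 × 1.1 × 10⁻³⁴ = 1.2 × 10⁻³³ J·s

1.2 × 10⁻³³ J·s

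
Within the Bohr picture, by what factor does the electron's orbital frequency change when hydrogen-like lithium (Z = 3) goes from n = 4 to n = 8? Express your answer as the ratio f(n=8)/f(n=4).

1/8

f ∝ Z^2 · n^-3; with Z fixed, f ∝ n^-3.
f(n=8)/f(n=4) = (8/4)^-3 = 1/8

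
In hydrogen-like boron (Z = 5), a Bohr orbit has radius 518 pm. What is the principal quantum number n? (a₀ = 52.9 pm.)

r_n = n²a₀/Z ⇒ n² = rZ/a₀ = 518 × 5 / 52.9 ≈ 48.96
n = 7

7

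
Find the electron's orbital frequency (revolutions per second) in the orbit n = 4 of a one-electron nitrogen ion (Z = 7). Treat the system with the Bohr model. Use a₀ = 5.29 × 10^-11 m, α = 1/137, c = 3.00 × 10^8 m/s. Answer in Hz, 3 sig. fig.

r = n²a₀/Z = 1.21 × 10^-10 m, v = Zαc/n = 3.83 × 10^6 m/s
f = v/(2πr) = 5.04 × 10^15 Hz

5.04 × 10^15 Hz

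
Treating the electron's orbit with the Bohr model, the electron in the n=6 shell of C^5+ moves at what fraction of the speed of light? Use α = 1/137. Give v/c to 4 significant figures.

v_n = Zαc/n, so v/c = Zα/n = 6 × 0.007299 / 6 = 0.007299

0.007299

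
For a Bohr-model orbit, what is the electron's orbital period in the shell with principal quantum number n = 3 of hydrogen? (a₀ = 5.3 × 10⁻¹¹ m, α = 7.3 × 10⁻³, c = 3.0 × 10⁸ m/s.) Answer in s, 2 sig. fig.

4.1 × 10⁻¹⁵ s

r = n²a₀/Z = 3²·5.3 × 10⁻¹¹/1 = 4.8 × 10⁻¹⁰ m
v = Zαc/n = 1·0.0073·3.0 × 10⁸/3 = 7.3 × 10⁵ m/s
T = 2πr/v = 4.1 × 10⁻¹⁵ s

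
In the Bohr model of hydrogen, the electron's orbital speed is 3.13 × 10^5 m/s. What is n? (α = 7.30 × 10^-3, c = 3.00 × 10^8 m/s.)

v_n = Zαc/n ⇒ n = Zαc/v = 1 × 0.00730 × 3.00 × 10^8 / 3.13 × 10^5 ≈ 7.00
n = 7

7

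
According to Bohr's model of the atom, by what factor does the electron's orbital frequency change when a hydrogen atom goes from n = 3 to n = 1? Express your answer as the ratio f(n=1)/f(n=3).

f ∝ Z^2 · n^-3; with Z fixed, f ∝ n^-3.
f(n=1)/f(n=3) = (1/3)^-3 = 27

27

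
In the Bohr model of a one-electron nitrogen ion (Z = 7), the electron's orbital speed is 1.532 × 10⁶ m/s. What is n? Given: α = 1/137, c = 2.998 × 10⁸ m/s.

10

v_n = Zαc/n ⇒ n = Zαc/v = 7 × 0.007299 × 2.998 × 10⁸ / 1.532 × 10⁶ ≈ 10.00
n = 10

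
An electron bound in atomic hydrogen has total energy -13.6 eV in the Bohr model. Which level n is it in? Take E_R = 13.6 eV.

E_n = −E_R Z²/n² ⇒ n² = E_R Z²/(−E_n) = 13.6 × 1² / 13.6 ≈ 1.00
n = 1

1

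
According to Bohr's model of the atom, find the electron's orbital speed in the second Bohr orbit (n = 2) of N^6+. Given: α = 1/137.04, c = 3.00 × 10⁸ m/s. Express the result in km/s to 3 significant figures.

7660 km/s

v_n = Zαc/n = 7 × 0.00730 × 3.00 × 10⁸ / 2
    = 7660 km/s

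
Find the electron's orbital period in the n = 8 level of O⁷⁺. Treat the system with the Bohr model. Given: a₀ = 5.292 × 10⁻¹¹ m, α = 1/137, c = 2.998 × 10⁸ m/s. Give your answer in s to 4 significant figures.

r = n²a₀/Z = 8²·5.292 × 10⁻¹¹/8 = 4.234 × 10⁻¹⁰ m
v = Zαc/n = 8·0.007299·2.998 × 10⁸/8 = 2.188 × 10⁶ m/s
T = 2πr/v = 1.216 × 10⁻¹⁵ s

1.216 × 10⁻¹⁵ s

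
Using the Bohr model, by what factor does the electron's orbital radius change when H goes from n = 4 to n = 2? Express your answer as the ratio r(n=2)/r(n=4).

1/4

r ∝ Z^-1 · n^2; with Z fixed, r ∝ n^2.
r(n=2)/r(n=4) = (2/4)^2 = 1/4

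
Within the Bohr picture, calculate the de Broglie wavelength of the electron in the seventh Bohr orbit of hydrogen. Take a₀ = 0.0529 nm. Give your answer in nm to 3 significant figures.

The Bohr quantisation condition is nλ = 2πr_n.
r_n = n²a₀/Z = 2.59 nm
λ = 2πr_n/n = 2π·2.59/7 = 2.33 nm

2.33 nm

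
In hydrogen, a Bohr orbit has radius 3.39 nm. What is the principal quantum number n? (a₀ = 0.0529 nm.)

r_n = n²a₀/Z ⇒ n² = rZ/a₀ = 3.39 × 1 / 0.0529 ≈ 64.08
n = 8

8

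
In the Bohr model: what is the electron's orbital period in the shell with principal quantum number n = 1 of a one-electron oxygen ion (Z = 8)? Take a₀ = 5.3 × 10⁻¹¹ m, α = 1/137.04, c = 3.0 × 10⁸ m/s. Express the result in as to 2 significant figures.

2.4 as

r = n²a₀/Z = 1²·5.3 × 10⁻¹¹/8 = 6.6 × 10⁻¹² m
v = Zαc/n = 8·0.0073·3.0 × 10⁸/1 = 1.8 × 10⁷ m/s
T = 2πr/v = 2.4 × 10⁻¹⁸ s = 2.4 as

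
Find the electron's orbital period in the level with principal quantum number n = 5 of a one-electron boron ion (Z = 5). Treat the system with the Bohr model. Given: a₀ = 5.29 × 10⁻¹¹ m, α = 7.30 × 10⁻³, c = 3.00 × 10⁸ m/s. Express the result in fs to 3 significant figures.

r = n²a₀/Z = 5²·5.29 × 10⁻¹¹/5 = 2.64 × 10⁻¹⁰ m
v = Zαc/n = 5·0.00730·3.00 × 10⁸/5 = 2.19 × 10⁶ m/s
T = 2πr/v = 7.59 × 10⁻¹⁶ s = 0.759 fs

0.759 fs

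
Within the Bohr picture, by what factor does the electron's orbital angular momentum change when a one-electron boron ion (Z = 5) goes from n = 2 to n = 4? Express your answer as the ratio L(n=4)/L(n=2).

2

L = nℏ depends only on n, so L ∝ n.
L(n=4)/L(n=2) = (4/2)^1 = 2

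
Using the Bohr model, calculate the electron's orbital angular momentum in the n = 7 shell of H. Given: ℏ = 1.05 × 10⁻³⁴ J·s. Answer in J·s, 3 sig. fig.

7.35 × 10⁻³⁴ J·s

L_n = nℏ = 7 × 1.05 × 10⁻³⁴ = 7.35 × 10⁻³⁴ J·s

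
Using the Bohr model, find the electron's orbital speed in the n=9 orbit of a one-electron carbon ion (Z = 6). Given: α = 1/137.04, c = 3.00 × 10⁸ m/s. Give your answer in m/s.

v_n = Zαc/n = 6 × 0.00730 × 3.00 × 10⁸ / 9
    = 1.46 × 10⁶ m/s

1.46 × 10⁶ m/s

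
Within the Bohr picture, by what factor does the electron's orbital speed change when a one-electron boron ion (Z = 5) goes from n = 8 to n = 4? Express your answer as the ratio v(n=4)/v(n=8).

2

v ∝ Z^1 · n^-1; with Z fixed, v ∝ n^-1.
v(n=4)/v(n=8) = (4/8)^-1 = 2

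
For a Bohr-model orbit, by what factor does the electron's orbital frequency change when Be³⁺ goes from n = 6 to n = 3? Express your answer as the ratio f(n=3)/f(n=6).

f ∝ Z^2 · n^-3; with Z fixed, f ∝ n^-3.
f(n=3)/f(n=6) = (3/6)^-3 = 8

8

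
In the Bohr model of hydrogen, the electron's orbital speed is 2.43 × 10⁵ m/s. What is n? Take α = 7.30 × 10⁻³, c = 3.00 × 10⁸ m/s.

v_n = Zαc/n ⇒ n = Zαc/v = 1 × 0.00730 × 3.00 × 10⁸ / 2.43 × 10⁵ ≈ 9.01
n = 9

9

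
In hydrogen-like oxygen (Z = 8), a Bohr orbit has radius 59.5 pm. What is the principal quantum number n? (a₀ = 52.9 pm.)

r_n = n²a₀/Z ⇒ n² = rZ/a₀ = 59.5 × 8 / 52.9 ≈ 9.00
n = 3

3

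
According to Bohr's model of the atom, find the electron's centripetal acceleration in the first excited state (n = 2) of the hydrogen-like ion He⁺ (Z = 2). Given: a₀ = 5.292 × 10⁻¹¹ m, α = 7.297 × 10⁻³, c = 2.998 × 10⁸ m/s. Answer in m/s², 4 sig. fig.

r = n²a₀/Z = 1.058 × 10⁻¹⁰ m, v = Zαc/n = 2.188 × 10⁶ m/s
a = v²/r = (2.188 × 10⁶)² / 1.058 × 10⁻¹⁰ = 4.522 × 10²² m/s²

4.522 × 10²² m/s²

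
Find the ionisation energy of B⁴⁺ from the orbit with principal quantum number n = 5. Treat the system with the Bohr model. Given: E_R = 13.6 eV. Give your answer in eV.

E_n = −E_R·Z²/n² = −13.6 × 5²/5² eV = -13.6 eV
Ionisation energy = −E_n = 13.6 eV

13.6 eV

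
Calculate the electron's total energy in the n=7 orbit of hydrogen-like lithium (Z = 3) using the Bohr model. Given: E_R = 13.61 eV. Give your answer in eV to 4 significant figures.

-2.500 eV

E_n = −E_R·Z²/n² = −13.61 × 3²/7² = -2.500 eV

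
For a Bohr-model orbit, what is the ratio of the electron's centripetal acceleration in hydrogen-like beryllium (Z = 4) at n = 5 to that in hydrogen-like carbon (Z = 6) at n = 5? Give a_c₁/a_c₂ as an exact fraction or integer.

a_c ∝ Z^3 · n^-4
a_c₁/a_c₂ = (4/6)^3 · (5/5)^-4 = 8/27

8/27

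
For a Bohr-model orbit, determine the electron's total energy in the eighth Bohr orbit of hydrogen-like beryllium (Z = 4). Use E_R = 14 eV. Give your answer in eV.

E_n = −E_R·Z²/n² = −14 × 4²/8² = -3.5 eV

-3.5 eV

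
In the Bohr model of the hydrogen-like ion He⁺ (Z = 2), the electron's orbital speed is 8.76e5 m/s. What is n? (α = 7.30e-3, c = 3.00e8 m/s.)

v_n = Zαc/n ⇒ n = Zαc/v = 2 × 0.00730 × 3.00e8 / 8.76e5 ≈ 5.00
n = 5

5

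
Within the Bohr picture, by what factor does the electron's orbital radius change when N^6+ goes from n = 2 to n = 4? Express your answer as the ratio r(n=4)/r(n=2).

4

r ∝ Z^-1 · n^2; with Z fixed, r ∝ n^2.
r(n=4)/r(n=2) = (4/2)^2 = 4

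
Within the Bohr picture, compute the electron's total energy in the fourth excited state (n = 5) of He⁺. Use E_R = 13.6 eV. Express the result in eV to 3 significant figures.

E_n = −E_R·Z²/n² = −13.6 × 2²/5² = -2.18 eV

-2.18 eV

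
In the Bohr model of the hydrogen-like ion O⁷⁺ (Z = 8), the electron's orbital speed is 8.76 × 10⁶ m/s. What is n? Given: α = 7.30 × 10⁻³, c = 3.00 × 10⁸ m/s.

v_n = Zαc/n ⇒ n = Zαc/v = 8 × 0.00730 × 3.00 × 10⁸ / 8.76 × 10⁶ ≈ 2.00
n = 2

2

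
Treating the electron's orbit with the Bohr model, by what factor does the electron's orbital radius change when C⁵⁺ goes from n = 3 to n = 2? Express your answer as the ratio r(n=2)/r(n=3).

4/9

r ∝ Z^-1 · n^2; with Z fixed, r ∝ n^2.
r(n=2)/r(n=3) = (2/3)^2 = 4/9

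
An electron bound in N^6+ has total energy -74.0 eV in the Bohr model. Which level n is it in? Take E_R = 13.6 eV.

E_n = −E_R Z²/n² ⇒ n² = E_R Z²/(−E_n) = 13.6 × 7² / 74.0 ≈ 9.01
n = 3

3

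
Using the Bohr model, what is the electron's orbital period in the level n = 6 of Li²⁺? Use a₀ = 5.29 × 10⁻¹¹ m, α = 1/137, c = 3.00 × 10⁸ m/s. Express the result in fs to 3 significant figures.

3.64 fs

r = n²a₀/Z = 6²·5.29 × 10⁻¹¹/3 = 6.35 × 10⁻¹⁰ m
v = Zαc/n = 3·0.00730·3.00 × 10⁸/6 = 1.09 × 10⁶ m/s
T = 2πr/v = 3.64 × 10⁻¹⁵ s = 3.64 fs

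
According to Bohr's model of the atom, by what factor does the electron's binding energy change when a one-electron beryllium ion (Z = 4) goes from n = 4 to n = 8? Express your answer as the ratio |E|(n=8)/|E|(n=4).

|E| ∝ Z^2 · n^-2; with Z fixed, |E| ∝ n^-2.
|E|(n=8)/|E|(n=4) = (8/4)^-2 = 1/4

1/4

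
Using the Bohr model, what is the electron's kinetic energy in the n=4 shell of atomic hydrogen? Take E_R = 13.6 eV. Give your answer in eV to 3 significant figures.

For a Coulomb orbit the virial theorem gives K = −E_n.
E_n = −E_R·Z²/n², so K = E_R·Z²/n² = 13.6 × 1²/4² = 0.850 eV

0.850 eV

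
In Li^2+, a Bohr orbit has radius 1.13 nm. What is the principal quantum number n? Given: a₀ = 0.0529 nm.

8

r_n = n²a₀/Z ⇒ n² = rZ/a₀ = 1.13 × 3 / 0.0529 ≈ 64.08
n = 8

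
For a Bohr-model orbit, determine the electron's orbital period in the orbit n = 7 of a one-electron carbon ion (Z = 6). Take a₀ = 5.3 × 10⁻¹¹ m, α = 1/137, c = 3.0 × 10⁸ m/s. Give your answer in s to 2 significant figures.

1.4 × 10⁻¹⁵ s

r = n²a₀/Z = 7²·5.3 × 10⁻¹¹/6 = 4.3 × 10⁻¹⁰ m
v = Zαc/n = 6·0.0073·3.0 × 10⁸/7 = 1.9 × 10⁶ m/s
T = 2πr/v = 1.4 × 10⁻¹⁵ s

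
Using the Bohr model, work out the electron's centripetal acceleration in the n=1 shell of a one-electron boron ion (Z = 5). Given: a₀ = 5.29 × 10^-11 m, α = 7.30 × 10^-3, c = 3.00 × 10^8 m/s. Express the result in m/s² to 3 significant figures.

1.13 × 10^25 m/s²

r = n²a₀/Z = 1.06 × 10^-11 m, v = Zαc/n = 1.09 × 10^7 m/s
a = v²/r = (1.09 × 10^7)² / 1.06 × 10^-11 = 1.13 × 10^25 m/s²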